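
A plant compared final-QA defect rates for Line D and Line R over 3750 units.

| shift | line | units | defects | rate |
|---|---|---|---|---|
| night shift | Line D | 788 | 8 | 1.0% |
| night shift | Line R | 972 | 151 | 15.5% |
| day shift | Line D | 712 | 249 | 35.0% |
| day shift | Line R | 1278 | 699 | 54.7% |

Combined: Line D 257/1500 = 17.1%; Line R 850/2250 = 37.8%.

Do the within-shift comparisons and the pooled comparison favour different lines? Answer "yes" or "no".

no

Within each shift level (night shift 1.0% vs 15.5%; day shift 35.0% vs 54.7%), Line D has the lower rate every time. Pooled: 17.1% vs 37.8% — Line D has the lower rate overall. They agree.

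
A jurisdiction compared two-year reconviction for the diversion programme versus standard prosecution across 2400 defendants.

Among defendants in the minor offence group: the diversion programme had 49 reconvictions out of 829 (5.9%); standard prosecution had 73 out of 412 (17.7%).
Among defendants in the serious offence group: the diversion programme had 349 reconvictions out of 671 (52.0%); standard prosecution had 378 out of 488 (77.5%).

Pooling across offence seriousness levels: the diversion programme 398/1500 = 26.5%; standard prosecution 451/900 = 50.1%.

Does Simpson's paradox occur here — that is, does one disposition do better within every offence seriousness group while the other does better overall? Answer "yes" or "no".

Within each offence seriousness level (minor offence 5.9% vs 17.7%; serious offence 52.0% vs 77.5%), the diversion programme has the lower rate every time. Pooled: 26.5% vs 50.1% — the diversion programme has the lower rate overall. They agree.

no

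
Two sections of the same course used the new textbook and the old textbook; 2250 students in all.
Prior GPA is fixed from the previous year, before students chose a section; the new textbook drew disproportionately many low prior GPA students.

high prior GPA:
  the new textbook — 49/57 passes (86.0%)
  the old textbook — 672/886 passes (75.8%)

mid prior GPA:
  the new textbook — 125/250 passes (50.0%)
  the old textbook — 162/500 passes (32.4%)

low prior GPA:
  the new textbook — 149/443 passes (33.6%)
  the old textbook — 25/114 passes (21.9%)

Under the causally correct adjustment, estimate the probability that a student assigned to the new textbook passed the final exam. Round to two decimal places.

Within every prior GPA band level the new textbook has the higher rate, yet pooled the old textbook does — Simpson's reversal.
The imbalance in prior GPA band arose from how students were allocated, not from anything the teaching method did; and prior GPA band independently affects the outcome. The pooled gap is confounded — condition on prior GPA band.
Standardising the new textbook to the population prior GPA band mix: 0.419·49/57 + 0.333·125/250 + 0.248·149/443 = 0.610.

0.61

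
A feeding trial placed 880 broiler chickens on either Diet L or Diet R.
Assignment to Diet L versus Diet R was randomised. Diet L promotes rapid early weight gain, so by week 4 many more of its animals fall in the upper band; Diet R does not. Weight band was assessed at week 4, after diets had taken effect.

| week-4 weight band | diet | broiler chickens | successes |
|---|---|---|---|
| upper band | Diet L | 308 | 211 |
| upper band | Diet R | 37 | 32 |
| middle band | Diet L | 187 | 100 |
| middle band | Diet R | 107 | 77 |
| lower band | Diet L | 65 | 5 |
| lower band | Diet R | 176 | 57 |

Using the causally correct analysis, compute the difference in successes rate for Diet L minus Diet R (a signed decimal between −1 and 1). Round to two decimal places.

The week-4 weight band-specific comparison favours Diet R throughout, but the pooled figures favour Diet L. The question is whether to condition on week-4 weight band.
Week-4 weight band is downstream of the diet. One should not condition on a consequence of treatment, so the overall rates are the right comparison.
The causal difference is the pooled difference: 0.564 − 0.519 = +0.046.

+0.05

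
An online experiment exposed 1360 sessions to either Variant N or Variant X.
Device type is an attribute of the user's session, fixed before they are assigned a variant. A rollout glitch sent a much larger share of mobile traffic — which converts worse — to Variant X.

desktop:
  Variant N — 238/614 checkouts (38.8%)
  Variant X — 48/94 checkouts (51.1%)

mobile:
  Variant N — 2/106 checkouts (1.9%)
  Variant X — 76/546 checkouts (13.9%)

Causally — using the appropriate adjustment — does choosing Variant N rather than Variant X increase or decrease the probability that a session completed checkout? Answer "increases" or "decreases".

Device type differs across variants for reasons unrelated to any effect of the variant itself, and it separately predicts the outcome — a classic confounder. We must compare within device type levels.
Within each level — desktop: 38.8% vs 51.1%; mobile: 1.9% vs 13.9% — Variant X is higher every time.

decreases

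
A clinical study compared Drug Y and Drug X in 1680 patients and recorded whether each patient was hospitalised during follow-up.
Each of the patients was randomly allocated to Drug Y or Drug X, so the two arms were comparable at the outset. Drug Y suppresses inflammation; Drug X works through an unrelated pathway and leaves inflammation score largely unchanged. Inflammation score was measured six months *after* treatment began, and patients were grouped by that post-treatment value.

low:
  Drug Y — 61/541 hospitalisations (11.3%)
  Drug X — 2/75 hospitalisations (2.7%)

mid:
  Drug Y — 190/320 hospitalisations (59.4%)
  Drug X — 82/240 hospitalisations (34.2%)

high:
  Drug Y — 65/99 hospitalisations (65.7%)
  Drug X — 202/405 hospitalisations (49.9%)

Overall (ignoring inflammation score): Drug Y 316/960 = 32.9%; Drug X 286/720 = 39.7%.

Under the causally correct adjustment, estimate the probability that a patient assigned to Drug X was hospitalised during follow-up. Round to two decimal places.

0.40

The distribution of inflammation score is itself part of what the drug does — it is an intermediate outcome. Holding it fixed would remove that part of the effect; the total effect is the pooled difference.
So P(outcome | do(Drug X)) is just the pooled rate for Drug X: 286/720 = 0.397.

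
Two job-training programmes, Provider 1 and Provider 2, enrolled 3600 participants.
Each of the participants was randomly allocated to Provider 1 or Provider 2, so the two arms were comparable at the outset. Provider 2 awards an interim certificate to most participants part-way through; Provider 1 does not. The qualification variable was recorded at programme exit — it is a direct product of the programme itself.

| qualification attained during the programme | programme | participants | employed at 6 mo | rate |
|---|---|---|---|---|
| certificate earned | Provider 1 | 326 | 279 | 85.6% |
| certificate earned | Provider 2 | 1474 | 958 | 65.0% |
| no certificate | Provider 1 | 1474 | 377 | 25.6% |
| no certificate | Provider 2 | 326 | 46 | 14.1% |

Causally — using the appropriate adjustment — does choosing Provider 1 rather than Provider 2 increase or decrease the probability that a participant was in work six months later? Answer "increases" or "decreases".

The qualification attained during the programme-specific comparison favours Provider 1 throughout, but the pooled figures favour Provider 2. The question is whether to condition on qualification attained during the programme.
Because the programme influences qualification attained during the programme, qualification attained during the programme is a post-treatment mediator, not a confounder. Stratifying on it would bias the estimate; the causal effect is the crude pooled difference.
Pooled: Provider 1 36.4% vs Provider 2 55.8%; Provider 2 is higher overall.

decreases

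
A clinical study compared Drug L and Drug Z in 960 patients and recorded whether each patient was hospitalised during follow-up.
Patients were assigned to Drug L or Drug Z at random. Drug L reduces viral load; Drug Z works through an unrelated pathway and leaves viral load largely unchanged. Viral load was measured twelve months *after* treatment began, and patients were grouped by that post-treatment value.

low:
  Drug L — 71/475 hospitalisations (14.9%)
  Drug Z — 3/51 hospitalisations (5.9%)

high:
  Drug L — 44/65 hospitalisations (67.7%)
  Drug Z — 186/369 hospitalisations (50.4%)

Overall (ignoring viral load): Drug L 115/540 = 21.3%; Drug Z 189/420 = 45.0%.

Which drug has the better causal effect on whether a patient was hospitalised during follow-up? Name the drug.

Drug Z is lower inside every viral load stratum but Drug L is lower in aggregate. Whether to stratify depends on how viral load relates to the drug.
Viral load is recorded after the drug and is itself shifted by it — it sits on the causal path from drug to outcome. Conditioning on a mediator would strip out part of the effect we want; the pooled comparison gives the total causal effect.
Pooled: Drug L 21.3% vs Drug Z 45.0%; Drug L is lower overall.

Drug L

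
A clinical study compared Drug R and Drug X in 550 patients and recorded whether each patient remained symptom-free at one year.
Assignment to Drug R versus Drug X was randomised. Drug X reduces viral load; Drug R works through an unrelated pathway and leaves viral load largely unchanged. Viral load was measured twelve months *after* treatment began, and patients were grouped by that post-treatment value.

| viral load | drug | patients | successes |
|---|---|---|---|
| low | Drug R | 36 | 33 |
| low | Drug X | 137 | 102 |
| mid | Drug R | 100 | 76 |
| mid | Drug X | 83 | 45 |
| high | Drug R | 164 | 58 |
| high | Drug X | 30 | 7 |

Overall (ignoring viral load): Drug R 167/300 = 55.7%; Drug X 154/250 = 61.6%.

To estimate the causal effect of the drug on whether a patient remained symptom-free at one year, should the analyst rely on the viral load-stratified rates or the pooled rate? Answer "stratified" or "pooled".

Viral load is downstream of the drug. One should not condition on a consequence of treatment, so the overall rates are the right comparison.
Pooled: Drug R 55.7% vs Drug X 61.6%; Drug X is higher overall.

pooled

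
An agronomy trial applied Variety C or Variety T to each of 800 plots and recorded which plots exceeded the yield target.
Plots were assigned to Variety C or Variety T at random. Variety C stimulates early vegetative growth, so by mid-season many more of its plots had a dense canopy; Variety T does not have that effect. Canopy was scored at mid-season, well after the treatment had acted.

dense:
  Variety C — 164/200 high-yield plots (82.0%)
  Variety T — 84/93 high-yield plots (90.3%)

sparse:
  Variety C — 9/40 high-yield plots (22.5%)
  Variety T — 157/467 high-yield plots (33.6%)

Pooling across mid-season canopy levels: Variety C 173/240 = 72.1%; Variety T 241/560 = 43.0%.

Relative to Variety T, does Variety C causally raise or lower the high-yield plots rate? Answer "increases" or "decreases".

Variety T is higher inside every mid-season canopy stratum but Variety C is higher in aggregate. Whether to stratify depends on how mid-season canopy relates to the variety.
Mid-season canopy is recorded after the variety and is itself shifted by it — it sits on the causal path from variety to outcome. Conditioning on a mediator would strip out part of the effect we want; the pooled comparison gives the total causal effect.
Pooled: Variety C 72.1% vs Variety T 43.0%; Variety C is higher overall.

increases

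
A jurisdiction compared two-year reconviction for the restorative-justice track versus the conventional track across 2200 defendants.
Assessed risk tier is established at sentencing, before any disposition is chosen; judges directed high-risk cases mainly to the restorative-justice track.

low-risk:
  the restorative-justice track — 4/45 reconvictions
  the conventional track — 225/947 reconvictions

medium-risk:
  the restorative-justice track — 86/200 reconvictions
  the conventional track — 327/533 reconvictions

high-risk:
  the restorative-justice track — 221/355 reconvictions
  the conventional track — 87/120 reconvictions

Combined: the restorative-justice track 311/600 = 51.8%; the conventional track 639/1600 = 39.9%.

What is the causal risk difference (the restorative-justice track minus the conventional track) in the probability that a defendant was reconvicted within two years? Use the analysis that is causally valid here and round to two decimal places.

-0.15

Assessed risk tier differs across dispositions for reasons unrelated to any effect of the disposition itself, and it separately predicts the outcome — a classic confounder. We must compare within assessed risk tier levels.
Adjusting over the population distribution of assessed risk tier: 0.451·(0.089−0.238) + 0.333·(0.430−0.614) + 0.216·(0.623−0.725) = -0.150.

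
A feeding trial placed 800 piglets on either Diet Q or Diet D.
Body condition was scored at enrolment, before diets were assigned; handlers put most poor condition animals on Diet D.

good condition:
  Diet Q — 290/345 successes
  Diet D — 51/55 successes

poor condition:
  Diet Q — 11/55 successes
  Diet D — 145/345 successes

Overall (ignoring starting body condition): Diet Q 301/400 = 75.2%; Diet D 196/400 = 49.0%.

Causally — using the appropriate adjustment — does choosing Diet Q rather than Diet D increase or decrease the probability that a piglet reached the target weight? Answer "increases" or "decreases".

The stratified and pooled comparisons disagree (Diet D wins within each starting body condition; Diet Q wins overall), so the answer turns on the causal role of starting body condition.
The imbalance in starting body condition arose from how piglets were allocated, not from anything the diet did; and starting body condition independently affects the outcome. The pooled gap is confounded — condition on starting body condition.
Within each level — good condition: 84.1% vs 92.7%; poor condition: 20.0% vs 42.0% — Diet D is higher every time.

decreases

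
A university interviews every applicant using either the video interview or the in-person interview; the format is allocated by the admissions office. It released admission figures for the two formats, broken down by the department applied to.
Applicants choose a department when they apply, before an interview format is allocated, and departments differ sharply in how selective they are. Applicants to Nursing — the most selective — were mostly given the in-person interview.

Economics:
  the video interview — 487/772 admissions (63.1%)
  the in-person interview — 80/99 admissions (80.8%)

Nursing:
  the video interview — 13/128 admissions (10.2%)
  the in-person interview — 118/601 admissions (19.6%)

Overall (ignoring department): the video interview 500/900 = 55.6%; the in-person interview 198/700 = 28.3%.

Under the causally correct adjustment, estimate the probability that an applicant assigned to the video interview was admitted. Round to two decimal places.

Department is set before the interview format has any effect — it is not caused by the interview format — and it independently drives the outcome. That makes it a confounder, so the causal comparison is within department levels.
Standardising the video interview to the population department mix: 0.544·487/772 + 0.456·13/128 = 0.390.

0.39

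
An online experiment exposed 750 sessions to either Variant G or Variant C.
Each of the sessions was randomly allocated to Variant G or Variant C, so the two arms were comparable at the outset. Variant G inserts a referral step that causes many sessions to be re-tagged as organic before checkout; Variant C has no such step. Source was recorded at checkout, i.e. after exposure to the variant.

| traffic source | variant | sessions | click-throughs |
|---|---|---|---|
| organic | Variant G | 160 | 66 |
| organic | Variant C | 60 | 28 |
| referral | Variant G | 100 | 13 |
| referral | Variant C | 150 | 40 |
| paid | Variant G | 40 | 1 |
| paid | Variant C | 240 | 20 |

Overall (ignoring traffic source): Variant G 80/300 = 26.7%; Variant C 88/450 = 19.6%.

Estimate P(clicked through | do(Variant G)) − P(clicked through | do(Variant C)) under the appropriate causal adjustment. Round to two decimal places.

+0.07

Stratifying would compare variants among sessions the variants themselves sorted into traffic source groups — a form of selection on an intermediate. The unconditioned pooled rates give the total causal effect.
The causal difference is the pooled difference: 0.267 − 0.196 = +0.071.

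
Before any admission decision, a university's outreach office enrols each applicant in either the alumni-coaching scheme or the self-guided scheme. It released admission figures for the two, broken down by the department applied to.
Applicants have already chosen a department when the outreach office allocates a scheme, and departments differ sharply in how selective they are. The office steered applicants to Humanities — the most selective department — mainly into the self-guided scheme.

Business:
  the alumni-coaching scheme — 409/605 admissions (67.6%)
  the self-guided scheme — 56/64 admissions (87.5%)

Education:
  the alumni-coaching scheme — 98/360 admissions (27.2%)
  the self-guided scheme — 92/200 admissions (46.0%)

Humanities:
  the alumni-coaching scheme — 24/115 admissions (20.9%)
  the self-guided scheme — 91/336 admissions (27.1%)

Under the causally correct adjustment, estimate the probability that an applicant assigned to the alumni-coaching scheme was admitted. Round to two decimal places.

0.42

the self-guided scheme is higher inside every department stratum but the alumni-coaching scheme is higher in aggregate. Whether to stratify depends on how department relates to the outreach scheme.
Here department is a common cause — it drives both which outreach scheme a case falls under and the outcome. The crude comparison mixes populations; the stratum-specific rates are the causally relevant ones.
Standardising the alumni-coaching scheme to the population department mix: 0.398·409/605 + 0.333·98/360 + 0.268·24/115 = 0.416.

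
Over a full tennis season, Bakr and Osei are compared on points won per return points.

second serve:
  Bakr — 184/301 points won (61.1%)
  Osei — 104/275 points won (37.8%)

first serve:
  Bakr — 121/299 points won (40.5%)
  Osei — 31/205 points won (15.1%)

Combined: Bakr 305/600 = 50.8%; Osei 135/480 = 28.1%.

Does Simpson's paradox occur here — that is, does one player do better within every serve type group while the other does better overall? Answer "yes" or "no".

no

Within each serve type level (second serve 61.1% vs 37.8%; first serve 40.5% vs 15.1%), Bakr has the higher rate every time. Pooled: 50.8% vs 28.1% — Bakr has the higher rate overall. They agree.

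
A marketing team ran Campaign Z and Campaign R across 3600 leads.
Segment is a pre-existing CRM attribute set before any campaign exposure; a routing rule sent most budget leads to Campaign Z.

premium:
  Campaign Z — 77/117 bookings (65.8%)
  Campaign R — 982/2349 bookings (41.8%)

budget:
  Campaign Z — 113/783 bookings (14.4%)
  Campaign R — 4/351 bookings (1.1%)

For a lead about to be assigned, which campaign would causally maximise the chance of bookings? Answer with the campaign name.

Campaign Z

Within every customer segment level Campaign Z has the higher rate, yet pooled Campaign R does — Simpson's reversal.
Customer segment satisfies the back-door criterion: it is not a descendant of the campaign, and it blocks the spurious path from campaign to outcome. Adjusting for it (i.e., using the within-customer segment rates) gives the causal effect.
Within each level — premium: 65.8% vs 41.8%; budget: 14.4% vs 1.1% — Campaign Z is higher every time.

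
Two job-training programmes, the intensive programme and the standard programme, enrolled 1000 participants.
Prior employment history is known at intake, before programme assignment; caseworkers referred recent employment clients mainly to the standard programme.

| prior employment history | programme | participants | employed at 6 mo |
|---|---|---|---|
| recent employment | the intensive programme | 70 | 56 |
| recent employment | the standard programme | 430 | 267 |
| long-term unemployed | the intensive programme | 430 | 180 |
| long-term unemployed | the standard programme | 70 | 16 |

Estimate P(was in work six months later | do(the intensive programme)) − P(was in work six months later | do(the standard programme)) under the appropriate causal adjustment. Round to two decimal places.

the intensive programme is higher inside every prior employment history stratum but the standard programme is higher in aggregate. Whether to stratify depends on how prior employment history relates to the programme.
Prior employment history satisfies the back-door criterion: it is not a descendant of the programme, and it blocks the spurious path from programme to outcome. Adjusting for it (i.e., using the within-prior employment history rates) gives the causal effect.
Adjusting over the population distribution of prior employment history: 0.500·(0.800−0.621) + 0.500·(0.419−0.229) = +0.185.

+0.18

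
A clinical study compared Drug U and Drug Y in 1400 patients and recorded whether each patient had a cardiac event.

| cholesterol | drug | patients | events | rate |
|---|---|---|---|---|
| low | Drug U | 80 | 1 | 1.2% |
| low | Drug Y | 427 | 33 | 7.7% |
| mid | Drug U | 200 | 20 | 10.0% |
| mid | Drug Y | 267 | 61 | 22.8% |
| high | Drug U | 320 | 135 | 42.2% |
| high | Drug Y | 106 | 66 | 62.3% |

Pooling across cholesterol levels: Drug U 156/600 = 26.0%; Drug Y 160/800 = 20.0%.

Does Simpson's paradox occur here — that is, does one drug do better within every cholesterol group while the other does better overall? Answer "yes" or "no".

yes

Within each cholesterol level (low 1.2% vs 7.7%; mid 10.0% vs 22.8%; high 42.2% vs 62.3%), Drug U has the lower rate every time. Pooled: 26.0% vs 20.0% — Drug Y has the lower rate overall. The two comparisons disagree.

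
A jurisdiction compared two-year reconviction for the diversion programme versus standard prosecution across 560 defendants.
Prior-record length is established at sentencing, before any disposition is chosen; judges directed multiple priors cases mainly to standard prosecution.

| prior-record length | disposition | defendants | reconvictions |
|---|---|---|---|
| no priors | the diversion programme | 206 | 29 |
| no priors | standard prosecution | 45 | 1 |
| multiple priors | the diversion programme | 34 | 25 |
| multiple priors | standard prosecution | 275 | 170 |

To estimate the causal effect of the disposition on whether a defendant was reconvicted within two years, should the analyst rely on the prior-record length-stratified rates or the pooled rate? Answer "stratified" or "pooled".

stratified

Prior-record length differs across dispositions for reasons unrelated to any effect of the disposition itself, and it separately predicts the outcome — a classic confounder. We must compare within prior-record length levels.
Within each level — no priors: 14.1% vs 2.2%; multiple priors: 73.5% vs 61.8% — standard prosecution is lower every time.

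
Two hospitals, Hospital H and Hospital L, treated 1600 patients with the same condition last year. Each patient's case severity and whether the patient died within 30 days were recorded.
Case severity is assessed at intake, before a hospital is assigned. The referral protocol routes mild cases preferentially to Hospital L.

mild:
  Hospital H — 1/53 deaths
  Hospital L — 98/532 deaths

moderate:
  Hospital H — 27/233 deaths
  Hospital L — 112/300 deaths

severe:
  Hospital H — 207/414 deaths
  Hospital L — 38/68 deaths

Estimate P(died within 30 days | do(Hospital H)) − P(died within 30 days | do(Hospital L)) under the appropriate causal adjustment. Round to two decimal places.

Case severity differs across hospitals for reasons unrelated to any effect of the hospital itself, and it separately predicts the outcome — a classic confounder. We must compare within case severity levels.
Adjusting over the population distribution of case severity: 0.366·(0.019−0.184) + 0.333·(0.116−0.373) + 0.301·(0.500−0.559) = -0.164.

-0.16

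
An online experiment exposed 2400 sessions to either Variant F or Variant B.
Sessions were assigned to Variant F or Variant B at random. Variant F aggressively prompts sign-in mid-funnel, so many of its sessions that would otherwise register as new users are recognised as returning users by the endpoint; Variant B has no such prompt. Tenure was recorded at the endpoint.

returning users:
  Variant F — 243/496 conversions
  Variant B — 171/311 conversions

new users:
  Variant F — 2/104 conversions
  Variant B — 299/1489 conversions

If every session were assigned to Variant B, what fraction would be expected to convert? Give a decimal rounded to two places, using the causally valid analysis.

0.26

User tenure lies on the pathway variant → user tenure → outcome, so adjusting for it blocks the indirect effect. For the total causal effect of variant, use the unadjusted pooled rates.
So P(outcome | do(Variant B)) is just the pooled rate for Variant B: 470/1800 = 0.261.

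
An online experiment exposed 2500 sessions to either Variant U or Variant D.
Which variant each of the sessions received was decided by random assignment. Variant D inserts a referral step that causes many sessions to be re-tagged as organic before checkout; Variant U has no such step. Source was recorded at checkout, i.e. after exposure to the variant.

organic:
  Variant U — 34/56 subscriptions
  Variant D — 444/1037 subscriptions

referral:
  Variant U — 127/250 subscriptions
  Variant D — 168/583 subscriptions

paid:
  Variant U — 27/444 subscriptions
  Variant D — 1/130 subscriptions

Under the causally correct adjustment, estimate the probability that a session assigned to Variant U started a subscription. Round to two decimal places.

The distribution of traffic source is itself part of what the variant does — it is an intermediate outcome. Holding it fixed would remove that part of the effect; the total effect is the pooled difference.
So P(outcome | do(Variant U)) is just the pooled rate for Variant U: 188/750 = 0.251.

0.25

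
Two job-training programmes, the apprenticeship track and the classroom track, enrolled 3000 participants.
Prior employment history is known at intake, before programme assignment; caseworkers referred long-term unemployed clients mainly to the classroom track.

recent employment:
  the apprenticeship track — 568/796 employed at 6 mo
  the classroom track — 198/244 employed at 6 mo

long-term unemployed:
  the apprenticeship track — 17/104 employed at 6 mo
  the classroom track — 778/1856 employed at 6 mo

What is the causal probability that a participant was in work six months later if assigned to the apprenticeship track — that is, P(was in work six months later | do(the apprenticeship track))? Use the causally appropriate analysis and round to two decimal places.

0.35

Within every prior employment history level the classroom track has the higher rate, yet pooled the apprenticeship track does — Simpson's reversal.
Prior employment history differs across programmes for reasons unrelated to any effect of the programme itself, and it separately predicts the outcome — a classic confounder. We must compare within prior employment history levels.
Standardising the apprenticeship track to the population prior employment history mix: 0.347·568/796 + 0.653·17/104 = 0.354.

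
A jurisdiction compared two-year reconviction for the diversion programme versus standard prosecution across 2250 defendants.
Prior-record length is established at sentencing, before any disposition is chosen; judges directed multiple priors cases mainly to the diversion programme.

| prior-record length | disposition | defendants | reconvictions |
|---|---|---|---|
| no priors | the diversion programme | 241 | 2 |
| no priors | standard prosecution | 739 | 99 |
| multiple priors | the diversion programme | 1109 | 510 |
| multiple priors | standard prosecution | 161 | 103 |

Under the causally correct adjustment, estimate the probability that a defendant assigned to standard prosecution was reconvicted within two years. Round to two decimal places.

0.42

Prior-record length differs across dispositions for reasons unrelated to any effect of the disposition itself, and it separately predicts the outcome — a classic confounder. We must compare within prior-record length levels.
Standardising standard prosecution to the population prior-record length mix: 0.436·99/739 + 0.564·103/161 = 0.419.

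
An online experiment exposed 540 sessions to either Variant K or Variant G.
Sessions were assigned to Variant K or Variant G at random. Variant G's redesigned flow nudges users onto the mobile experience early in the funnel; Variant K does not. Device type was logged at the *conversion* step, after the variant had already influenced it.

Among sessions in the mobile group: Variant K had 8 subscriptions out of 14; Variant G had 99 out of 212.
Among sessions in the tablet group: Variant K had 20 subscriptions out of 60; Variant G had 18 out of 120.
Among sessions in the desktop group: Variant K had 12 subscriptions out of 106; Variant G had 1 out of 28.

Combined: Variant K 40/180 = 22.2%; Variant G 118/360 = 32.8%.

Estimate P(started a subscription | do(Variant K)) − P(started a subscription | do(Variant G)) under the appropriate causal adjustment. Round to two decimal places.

-0.11

Because the variant influences device type, device type is a post-treatment mediator, not a confounder. Stratifying on it would bias the estimate; the causal effect is the crude pooled difference.
The causal difference is the pooled difference: 0.222 − 0.328 = -0.106.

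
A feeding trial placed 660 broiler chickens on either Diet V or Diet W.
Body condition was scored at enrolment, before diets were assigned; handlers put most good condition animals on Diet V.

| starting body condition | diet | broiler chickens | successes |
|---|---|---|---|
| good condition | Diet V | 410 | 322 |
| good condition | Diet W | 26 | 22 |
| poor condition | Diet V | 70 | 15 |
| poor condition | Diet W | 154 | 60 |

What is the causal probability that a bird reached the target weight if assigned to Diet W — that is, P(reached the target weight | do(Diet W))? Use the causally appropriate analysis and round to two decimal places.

0.69

Starting body condition differs across diets for reasons unrelated to any effect of the diet itself, and it separately predicts the outcome — a classic confounder. We must compare within starting body condition levels.
Standardising Diet W to the population starting body condition mix: 0.661·22/26 + 0.339·60/154 = 0.691.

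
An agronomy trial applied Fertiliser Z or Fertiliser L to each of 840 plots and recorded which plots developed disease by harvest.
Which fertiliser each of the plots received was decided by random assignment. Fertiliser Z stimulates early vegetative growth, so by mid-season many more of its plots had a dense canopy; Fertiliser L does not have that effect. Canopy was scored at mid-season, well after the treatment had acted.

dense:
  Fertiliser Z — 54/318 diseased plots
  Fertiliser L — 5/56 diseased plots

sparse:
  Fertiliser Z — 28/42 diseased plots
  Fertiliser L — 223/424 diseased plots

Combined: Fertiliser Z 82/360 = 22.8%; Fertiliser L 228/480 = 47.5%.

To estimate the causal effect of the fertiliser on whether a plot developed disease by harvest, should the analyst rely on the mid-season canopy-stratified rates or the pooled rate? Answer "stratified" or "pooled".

pooled

Mid-season canopy lies on the pathway fertiliser → mid-season canopy → outcome, so adjusting for it blocks the indirect effect. For the total causal effect of fertiliser, use the unadjusted pooled rates.
Pooled: Fertiliser Z 22.8% vs Fertiliser L 47.5%; Fertiliser Z is lower overall.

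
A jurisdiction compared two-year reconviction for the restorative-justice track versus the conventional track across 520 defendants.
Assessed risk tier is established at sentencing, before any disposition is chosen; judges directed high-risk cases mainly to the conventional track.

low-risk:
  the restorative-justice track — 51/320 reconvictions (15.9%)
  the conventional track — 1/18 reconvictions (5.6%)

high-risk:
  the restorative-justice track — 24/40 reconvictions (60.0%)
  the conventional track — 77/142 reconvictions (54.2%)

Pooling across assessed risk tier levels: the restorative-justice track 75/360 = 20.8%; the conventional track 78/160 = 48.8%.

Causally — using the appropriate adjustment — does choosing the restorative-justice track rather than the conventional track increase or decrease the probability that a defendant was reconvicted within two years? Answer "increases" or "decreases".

Assessed risk tier satisfies the back-door criterion: it is not a descendant of the disposition, and it blocks the spurious path from disposition to outcome. Adjusting for it (i.e., using the within-assessed risk tier rates) gives the causal effect.
Within each level — low-risk: 15.9% vs 5.6%; high-risk: 60.0% vs 54.2% — the conventional track is lower every time.

increases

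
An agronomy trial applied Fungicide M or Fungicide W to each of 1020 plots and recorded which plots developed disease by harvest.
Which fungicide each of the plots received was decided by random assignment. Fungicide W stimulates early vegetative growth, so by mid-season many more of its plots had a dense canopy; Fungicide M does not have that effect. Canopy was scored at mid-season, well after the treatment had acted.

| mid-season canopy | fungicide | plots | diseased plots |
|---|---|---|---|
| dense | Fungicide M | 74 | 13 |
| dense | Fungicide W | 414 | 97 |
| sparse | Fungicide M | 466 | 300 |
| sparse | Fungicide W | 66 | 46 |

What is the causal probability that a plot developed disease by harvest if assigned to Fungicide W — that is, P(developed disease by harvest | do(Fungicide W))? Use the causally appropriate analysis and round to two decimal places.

The mid-season canopy-specific comparison favours Fungicide M throughout, but the pooled figures favour Fungicide W. The question is whether to condition on mid-season canopy.
Mid-season canopy is downstream of the fungicide. One should not condition on a consequence of treatment, so the overall rates are the right comparison.
So P(outcome | do(Fungicide W)) is just the pooled rate for Fungicide W: 143/480 = 0.298.

0.30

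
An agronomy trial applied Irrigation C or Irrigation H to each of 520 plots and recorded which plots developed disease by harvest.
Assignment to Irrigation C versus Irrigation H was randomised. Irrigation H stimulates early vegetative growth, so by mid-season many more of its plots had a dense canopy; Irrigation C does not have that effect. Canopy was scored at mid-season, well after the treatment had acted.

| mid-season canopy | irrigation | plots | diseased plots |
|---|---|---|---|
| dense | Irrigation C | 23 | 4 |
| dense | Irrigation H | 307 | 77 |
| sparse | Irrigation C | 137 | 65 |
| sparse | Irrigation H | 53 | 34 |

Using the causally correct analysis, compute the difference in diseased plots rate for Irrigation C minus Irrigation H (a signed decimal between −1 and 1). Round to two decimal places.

Mid-season canopy lies on the pathway irrigation → mid-season canopy → outcome, so adjusting for it blocks the indirect effect. For the total causal effect of irrigation, use the unadjusted pooled rates.
The causal difference is the pooled difference: 0.431 − 0.308 = +0.123.

+0.12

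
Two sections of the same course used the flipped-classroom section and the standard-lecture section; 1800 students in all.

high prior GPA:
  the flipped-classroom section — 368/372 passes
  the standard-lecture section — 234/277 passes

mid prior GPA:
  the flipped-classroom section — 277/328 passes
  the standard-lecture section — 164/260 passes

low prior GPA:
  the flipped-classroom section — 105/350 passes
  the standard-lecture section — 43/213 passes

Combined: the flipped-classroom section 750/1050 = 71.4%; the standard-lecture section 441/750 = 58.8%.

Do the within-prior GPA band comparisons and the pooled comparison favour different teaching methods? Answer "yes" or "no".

Within each prior GPA band level (high prior GPA 98.9% vs 84.5%; mid prior GPA 84.5% vs 63.1%; low prior GPA 30.0% vs 20.2%), the flipped-classroom section has the higher rate every time. Pooled: 71.4% vs 58.8% — the flipped-classroom section has the higher rate overall. They agree.

no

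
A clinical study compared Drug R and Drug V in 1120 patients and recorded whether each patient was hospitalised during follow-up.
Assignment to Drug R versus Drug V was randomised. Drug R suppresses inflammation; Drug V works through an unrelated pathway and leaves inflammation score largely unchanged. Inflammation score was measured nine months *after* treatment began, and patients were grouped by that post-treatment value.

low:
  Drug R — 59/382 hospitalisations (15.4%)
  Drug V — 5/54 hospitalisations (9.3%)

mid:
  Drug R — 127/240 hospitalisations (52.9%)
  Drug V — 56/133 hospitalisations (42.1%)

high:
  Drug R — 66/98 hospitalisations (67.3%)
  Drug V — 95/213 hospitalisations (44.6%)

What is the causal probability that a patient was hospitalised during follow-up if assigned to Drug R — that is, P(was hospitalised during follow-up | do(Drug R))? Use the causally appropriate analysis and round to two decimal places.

The stratified and pooled comparisons disagree (Drug V wins within each inflammation score; Drug R wins overall), so the answer turns on the causal role of inflammation score.
Because the drug influences inflammation score, inflammation score is a post-treatment mediator, not a confounder. Stratifying on it would bias the estimate; the causal effect is the crude pooled difference.
So P(outcome | do(Drug R)) is just the pooled rate for Drug R: 252/720 = 0.350.

0.35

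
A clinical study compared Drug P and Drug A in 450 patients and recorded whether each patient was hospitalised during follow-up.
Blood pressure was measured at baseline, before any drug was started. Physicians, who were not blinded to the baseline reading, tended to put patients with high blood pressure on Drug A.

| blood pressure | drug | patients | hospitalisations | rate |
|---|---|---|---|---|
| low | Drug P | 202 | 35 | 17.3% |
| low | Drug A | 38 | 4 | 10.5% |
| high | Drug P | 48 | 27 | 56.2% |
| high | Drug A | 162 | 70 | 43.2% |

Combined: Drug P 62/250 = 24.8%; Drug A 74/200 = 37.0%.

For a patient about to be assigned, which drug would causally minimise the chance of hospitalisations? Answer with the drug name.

Drug A

Blood pressure satisfies the back-door criterion: it is not a descendant of the drug, and it blocks the spurious path from drug to outcome. Adjusting for it (i.e., using the within-blood pressure rates) gives the causal effect.
Within each level — low: 17.3% vs 10.5%; high: 56.2% vs 43.2% — Drug A is lower every time.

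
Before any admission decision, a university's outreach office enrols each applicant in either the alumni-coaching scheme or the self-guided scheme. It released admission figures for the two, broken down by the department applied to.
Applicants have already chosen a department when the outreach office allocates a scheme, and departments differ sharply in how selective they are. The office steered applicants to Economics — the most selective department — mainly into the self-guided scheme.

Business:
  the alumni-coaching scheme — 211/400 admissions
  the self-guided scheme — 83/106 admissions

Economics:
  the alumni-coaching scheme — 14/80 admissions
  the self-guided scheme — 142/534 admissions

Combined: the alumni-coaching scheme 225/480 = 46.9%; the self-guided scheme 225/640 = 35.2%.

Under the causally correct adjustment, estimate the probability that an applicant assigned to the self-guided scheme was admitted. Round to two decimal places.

Department is set before the outreach scheme has any effect — it is not caused by the outreach scheme — and it independently drives the outcome. That makes it a confounder, so the causal comparison is within department levels.
Standardising the self-guided scheme to the population department mix: 0.452·83/106 + 0.548·142/534 = 0.500.

0.50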